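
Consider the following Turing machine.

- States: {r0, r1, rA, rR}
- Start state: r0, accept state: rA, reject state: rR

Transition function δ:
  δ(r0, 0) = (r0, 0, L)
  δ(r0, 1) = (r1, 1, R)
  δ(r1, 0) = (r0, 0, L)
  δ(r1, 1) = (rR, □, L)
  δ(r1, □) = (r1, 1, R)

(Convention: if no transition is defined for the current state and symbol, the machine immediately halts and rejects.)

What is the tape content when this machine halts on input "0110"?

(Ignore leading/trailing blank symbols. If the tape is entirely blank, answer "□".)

Execution trace:
Initial: [r0]0110
Step 1: δ(r0, 0) = (r0, 0, L) → [r0]□0110

No transition is defined for δ(r0, □). By convention the machine halts and rejects.

Final tape (ignoring leading/trailing blanks): 0110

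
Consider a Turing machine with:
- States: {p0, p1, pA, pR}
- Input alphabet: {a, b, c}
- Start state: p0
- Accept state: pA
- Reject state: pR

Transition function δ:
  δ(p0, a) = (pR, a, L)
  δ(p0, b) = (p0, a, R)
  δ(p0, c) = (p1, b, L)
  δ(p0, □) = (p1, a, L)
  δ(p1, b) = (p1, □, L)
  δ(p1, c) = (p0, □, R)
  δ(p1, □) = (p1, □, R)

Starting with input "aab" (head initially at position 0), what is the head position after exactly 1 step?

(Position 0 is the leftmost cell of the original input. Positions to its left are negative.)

Execution trace (head position shown):
Step 0: [p0]aab  (head at position 0)
Step 1: move left → [pR]□aab  (head at position -1)

After 1 step, the head is at position -1.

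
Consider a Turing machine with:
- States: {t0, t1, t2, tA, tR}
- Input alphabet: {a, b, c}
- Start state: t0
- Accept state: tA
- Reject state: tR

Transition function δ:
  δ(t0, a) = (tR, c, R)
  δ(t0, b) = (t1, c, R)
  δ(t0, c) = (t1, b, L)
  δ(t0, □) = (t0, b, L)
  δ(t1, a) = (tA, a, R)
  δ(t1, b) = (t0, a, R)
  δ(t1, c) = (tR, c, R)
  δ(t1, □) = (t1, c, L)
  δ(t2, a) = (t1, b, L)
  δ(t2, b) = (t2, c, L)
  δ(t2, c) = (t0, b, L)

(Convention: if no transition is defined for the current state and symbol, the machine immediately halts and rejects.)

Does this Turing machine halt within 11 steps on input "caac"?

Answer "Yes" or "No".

Execution trace:
Initial: [t0]caac
Step 1: δ(t0, c) = (t1, b, L) → [t1]□baac
Step 2: δ(t1, □) = (t1, c, L) → [t1]□cbaac
Step 3: δ(t1, □) = (t1, c, L) → [t1]□ccbaac
Step 4: δ(t1, □) = (t1, c, L) → [t1]□cccbaac
Step 5: δ(t1, □) = (t1, c, L) → [t1]□ccccbaac
Step 6: δ(t1, □) = (t1, c, L) → [t1]□cccccbaac
Step 7: δ(t1, □) = (t1, c, L) → [t1]□ccccccbaac
Step 8: δ(t1, □) = (t1, c, L) → [t1]□cccccccbaac
Step 9: δ(t1, □) = (t1, c, L) → [t1]□ccccccccbaac
Step 10: δ(t1, □) = (t1, c, L) → [t1]□cccccccccbaac
Step 11: δ(t1, □) = (t1, c, L) → [t1]□ccccccccccbaac

The machine has not reached a halting state after 11 steps.
The machine did not halt within the 11-step bound.

Answer: No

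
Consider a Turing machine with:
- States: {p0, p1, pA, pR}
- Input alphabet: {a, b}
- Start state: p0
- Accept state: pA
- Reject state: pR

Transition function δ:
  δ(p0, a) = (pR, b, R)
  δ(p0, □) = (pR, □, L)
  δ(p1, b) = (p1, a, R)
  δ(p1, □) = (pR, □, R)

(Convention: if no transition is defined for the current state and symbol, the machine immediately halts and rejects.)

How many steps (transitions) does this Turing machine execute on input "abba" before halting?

Execution trace:
Initial: [p0]abba
Step 1: δ(p0, a) = (pR, b, R) → b[pR]bba

The machine reaches the reject state pR and halts.

The machine executed 1 step before halting.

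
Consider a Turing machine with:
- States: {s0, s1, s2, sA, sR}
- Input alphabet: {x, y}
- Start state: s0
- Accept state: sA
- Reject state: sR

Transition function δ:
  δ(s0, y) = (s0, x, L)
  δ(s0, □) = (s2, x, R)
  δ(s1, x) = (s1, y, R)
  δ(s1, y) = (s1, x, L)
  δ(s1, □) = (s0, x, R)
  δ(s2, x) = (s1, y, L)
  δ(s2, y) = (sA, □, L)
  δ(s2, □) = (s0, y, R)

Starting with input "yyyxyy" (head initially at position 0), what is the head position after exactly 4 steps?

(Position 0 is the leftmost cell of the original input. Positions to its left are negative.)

Execution trace (head position shown):
Step 0: [s0]yyyxyy  (head at position 0)
Step 1: move left → [s0]□xyyxyy  (head at position -1)
Step 2: move right → x[s2]xyyxyy  (head at position 0)
Step 3: move left → [s1]xyyyxyy  (head at position -1)
Step 4: move right → y[s1]yyyxyy  (head at position 0)

After 4 steps, the head is at position 0.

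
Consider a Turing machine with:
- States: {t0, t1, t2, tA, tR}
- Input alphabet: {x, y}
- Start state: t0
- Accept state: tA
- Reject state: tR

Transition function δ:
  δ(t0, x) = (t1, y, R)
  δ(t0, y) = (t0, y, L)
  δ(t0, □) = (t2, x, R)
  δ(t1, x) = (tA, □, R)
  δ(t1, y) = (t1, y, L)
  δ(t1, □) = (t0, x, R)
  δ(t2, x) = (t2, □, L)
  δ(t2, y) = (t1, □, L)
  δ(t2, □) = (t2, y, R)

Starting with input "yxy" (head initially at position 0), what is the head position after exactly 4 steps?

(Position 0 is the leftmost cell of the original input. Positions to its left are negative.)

Execution trace (head position shown):
Step 0: [t0]yxy  (head at position 0)
Step 1: move left → [t0]□yxy  (head at position -1)
Step 2: move right → x[t2]yxy  (head at position 0)
Step 3: move left → [t1]x□xy  (head at position -1)
Step 4: move right → □[tA]□xy  (head at position 0)

After 4 steps, the head is at position 0.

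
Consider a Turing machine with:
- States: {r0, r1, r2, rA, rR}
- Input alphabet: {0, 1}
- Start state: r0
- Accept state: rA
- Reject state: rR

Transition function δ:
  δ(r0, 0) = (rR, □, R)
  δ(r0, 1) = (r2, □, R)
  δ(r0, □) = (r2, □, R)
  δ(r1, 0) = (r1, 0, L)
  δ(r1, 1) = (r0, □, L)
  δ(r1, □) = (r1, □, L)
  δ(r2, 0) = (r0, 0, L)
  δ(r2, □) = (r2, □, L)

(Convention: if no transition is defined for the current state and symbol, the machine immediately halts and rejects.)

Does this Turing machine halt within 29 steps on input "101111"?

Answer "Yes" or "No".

Execution trace:
Initial: [r0]101111
Step 1: δ(r0, 1) = (r2, □, R) → □[r2]01111
Step 2: δ(r2, 0) = (r0, 0, L) → [r0]□01111
Step 3: δ(r0, □) = (r2, □, R) → □[r2]01111
Step 4: δ(r2, 0) = (r0, 0, L) → [r0]□01111
Step 5: δ(r0, □) = (r2, □, R) → □[r2]01111
Step 6: δ(r2, 0) = (r0, 0, L) → [r0]□01111
Step 7: δ(r0, □) = (r2, □, R) → □[r2]01111
Step 8: δ(r2, 0) = (r0, 0, L) → [r0]□01111
Step 9: δ(r0, □) = (r2, □, R) → □[r2]01111
Step 10: δ(r2, 0) = (r0, 0, L) → [r0]□01111
Step 11: δ(r0, □) = (r2, □, R) → □[r2]01111
Step 12: δ(r2, 0) = (r0, 0, L) → [r0]□01111
Step 13: δ(r0, □) = (r2, □, R) → □[r2]01111
Step 14: δ(r2, 0) = (r0, 0, L) → [r0]□01111
Step 15: δ(r0, □) = (r2, □, R) → □[r2]01111
Step 16: δ(r2, 0) = (r0, 0, L) → [r0]□01111
Step 17: δ(r0, □) = (r2, □, R) → □[r2]01111
Step 18: δ(r2, 0) = (r0, 0, L) → [r0]□01111
Step 19: δ(r0, □) = (r2, □, R) → □[r2]01111
Step 20: δ(r2, 0) = (r0, 0, L) → [r0]□01111
Step 21: δ(r0, □) = (r2, □, R) → □[r2]01111
Step 22: δ(r2, 0) = (r0, 0, L) → [r0]□01111
Step 23: δ(r0, □) = (r2, □, R) → □[r2]01111
Step 24: δ(r2, 0) = (r0, 0, L) → [r0]□01111
Step 25: δ(r0, □) = (r2, □, R) → □[r2]01111
Step 26: δ(r2, 0) = (r0, 0, L) → [r0]□01111
Step 27: δ(r0, □) = (r2, □, R) → □[r2]01111
Step 28: δ(r2, 0) = (r0, 0, L) → [r0]□01111
Step 29: δ(r0, □) = (r2, □, R) → □[r2]01111

The machine has not reached a halting state after 29 steps.
The machine did not halt within the 29-step bound.

Answer: No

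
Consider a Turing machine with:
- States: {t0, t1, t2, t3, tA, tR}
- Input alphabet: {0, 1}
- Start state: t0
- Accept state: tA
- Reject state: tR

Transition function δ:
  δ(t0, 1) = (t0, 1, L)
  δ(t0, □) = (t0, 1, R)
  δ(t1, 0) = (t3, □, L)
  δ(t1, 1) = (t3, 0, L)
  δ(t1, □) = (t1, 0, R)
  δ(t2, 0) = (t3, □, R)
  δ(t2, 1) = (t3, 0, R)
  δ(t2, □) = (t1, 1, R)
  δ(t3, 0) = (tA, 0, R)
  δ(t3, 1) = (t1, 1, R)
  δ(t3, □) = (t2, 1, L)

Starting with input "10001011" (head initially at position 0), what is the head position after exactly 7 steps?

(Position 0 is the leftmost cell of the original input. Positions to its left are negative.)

Execution trace (head position shown):
Step 0: [t0]10001011  (head at position 0)
Step 1: move left → [t0]□10001011  (head at position -1)
Step 2: move right → 1[t0]10001011  (head at position 0)
Step 3: move left → [t0]110001011  (head at position -1)
Step 4: move left → [t0]□110001011  (head at position -2)
Step 5: move right → 1[t0]110001011  (head at position -1)
Step 6: move left → [t0]1110001011  (head at position -2)
Step 7: move left → [t0]□1110001011  (head at position -3)

After 7 steps, the head is at position -3.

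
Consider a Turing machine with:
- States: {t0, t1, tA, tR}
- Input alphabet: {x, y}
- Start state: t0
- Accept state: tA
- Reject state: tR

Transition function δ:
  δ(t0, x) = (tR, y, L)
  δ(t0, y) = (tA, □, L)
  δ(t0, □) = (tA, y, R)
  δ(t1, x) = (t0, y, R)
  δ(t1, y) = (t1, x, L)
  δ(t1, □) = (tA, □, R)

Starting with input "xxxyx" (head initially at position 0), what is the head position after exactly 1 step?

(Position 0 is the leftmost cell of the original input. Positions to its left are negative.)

Execution trace (head position shown):
Step 0: [t0]xxxyx  (head at position 0)
Step 1: move left → [tR]□yxxyx  (head at position -1)

After 1 step, the head is at position -1.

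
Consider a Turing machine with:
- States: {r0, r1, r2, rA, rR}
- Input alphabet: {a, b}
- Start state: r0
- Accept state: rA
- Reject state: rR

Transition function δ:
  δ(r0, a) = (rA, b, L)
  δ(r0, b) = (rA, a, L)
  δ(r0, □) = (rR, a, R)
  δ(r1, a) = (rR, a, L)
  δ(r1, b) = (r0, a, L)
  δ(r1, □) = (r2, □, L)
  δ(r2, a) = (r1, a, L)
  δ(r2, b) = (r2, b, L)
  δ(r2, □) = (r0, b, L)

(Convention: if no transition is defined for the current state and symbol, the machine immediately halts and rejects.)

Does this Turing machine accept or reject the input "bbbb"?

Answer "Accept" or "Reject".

Execution trace:
Initial: [r0]bbbb
Step 1: δ(r0, b) = (rA, a, L) → [rA]□abbb

The machine reaches the accept state rA and halts.

Answer: Accept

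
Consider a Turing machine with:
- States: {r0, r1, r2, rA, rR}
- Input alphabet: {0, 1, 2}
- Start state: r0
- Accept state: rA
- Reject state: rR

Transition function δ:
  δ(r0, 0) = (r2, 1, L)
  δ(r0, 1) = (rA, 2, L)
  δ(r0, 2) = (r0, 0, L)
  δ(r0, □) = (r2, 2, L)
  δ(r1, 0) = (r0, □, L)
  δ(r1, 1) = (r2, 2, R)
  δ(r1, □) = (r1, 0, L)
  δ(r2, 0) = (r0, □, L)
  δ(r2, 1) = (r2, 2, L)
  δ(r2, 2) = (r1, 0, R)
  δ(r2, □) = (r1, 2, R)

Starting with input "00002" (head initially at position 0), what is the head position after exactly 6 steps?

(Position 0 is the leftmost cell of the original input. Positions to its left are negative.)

Execution trace (head position shown):
Step 0: [r0]00002  (head at position 0)
Step 1: move left → [r2]□10002  (head at position -1)
Step 2: move right → 2[r1]10002  (head at position 0)
Step 3: move right → 22[r2]0002  (head at position 1)
Step 4: move left → 2[r0]2□002  (head at position 0)
Step 5: move left → [r0]20□002  (head at position -1)
Step 6: move left → [r0]□00□002  (head at position -2)

After 6 steps, the head is at position -2.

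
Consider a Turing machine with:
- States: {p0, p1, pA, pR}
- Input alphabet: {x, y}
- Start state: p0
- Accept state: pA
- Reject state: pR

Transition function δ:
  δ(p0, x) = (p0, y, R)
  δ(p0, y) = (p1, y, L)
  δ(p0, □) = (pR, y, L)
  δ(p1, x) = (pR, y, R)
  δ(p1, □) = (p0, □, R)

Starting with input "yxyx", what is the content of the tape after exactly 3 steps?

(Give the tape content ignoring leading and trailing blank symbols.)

Execution trace:
Initial: [p0]yxyx
Step 1: δ(p0, y) = (p1, y, L) → [p1]□yxyx
Step 2: δ(p1, □) = (p0, □, R) → □[p0]yxyx
Step 3: δ(p0, y) = (p1, y, L) → [p1]□yxyx

After 3 steps, the tape (ignoring leading/trailing blanks) is: yxyx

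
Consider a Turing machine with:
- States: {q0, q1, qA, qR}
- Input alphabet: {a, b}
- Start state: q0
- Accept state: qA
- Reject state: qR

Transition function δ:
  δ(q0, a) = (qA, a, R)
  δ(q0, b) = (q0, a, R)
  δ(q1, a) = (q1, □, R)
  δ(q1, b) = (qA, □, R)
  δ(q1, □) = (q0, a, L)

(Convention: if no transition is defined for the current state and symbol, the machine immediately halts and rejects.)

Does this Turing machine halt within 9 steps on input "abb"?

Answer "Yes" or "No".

Execution trace:
Initial: [q0]abb
Step 1: δ(q0, a) = (qA, a, R) → a[qA]bb

The machine reaches the accept state qA and halts.
The machine halted after 1 step (within the 9-step bound).

Answer: Yes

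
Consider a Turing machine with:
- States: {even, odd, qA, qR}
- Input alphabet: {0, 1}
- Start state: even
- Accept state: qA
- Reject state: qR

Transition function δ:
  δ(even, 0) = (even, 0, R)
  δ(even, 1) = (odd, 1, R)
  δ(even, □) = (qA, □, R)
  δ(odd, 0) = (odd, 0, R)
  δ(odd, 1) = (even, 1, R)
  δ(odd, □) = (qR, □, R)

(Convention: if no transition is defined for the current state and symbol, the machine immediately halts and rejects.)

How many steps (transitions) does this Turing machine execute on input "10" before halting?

Execution trace:
Initial: [even]10
Step 1: δ(even, 1) = (odd, 1, R) → 1[odd]0
Step 2: δ(odd, 0) = (odd, 0, R) → 10[odd]□
Step 3: δ(odd, □) = (qR, □, R) → 10□[qR]□

The machine reaches the reject state qR and halts.

The machine executed 3 steps before halting.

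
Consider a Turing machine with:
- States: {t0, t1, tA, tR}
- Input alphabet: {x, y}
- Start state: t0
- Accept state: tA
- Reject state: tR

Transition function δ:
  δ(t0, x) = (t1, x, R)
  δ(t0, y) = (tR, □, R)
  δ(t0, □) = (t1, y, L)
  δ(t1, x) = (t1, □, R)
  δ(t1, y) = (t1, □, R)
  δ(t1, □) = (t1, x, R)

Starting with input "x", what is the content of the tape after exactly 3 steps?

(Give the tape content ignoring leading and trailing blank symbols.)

Execution trace:
Initial: [t0]x
Step 1: δ(t0, x) = (t1, x, R) → x[t1]□
Step 2: δ(t1, □) = (t1, x, R) → xx[t1]□
Step 3: δ(t1, □) = (t1, x, R) → xxx[t1]□

After 3 steps, the tape (ignoring leading/trailing blanks) is: xxx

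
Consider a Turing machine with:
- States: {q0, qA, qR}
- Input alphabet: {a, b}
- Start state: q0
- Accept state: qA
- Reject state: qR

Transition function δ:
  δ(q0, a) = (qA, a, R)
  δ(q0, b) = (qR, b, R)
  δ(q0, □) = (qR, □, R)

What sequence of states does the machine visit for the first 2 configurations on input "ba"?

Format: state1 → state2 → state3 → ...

Execution trace:
Initial: [q0]ba
Step 1: δ(q0, b) = (qR, b, R) → b[qR]a

The machine reaches the reject state qR and halts.

State sequence: q0 → qR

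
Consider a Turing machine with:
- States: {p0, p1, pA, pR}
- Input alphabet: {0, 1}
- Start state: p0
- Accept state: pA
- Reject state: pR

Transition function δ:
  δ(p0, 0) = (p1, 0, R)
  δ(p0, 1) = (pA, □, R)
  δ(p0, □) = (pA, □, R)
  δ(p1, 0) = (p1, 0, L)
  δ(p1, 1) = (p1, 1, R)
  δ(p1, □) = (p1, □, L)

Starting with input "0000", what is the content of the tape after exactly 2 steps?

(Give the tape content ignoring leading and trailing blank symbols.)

Execution trace:
Initial: [p0]0000
Step 1: δ(p0, 0) = (p1, 0, R) → 0[p1]000
Step 2: δ(p1, 0) = (p1, 0, L) → [p1]0000

After 2 steps, the tape (ignoring leading/trailing blanks) is: 0000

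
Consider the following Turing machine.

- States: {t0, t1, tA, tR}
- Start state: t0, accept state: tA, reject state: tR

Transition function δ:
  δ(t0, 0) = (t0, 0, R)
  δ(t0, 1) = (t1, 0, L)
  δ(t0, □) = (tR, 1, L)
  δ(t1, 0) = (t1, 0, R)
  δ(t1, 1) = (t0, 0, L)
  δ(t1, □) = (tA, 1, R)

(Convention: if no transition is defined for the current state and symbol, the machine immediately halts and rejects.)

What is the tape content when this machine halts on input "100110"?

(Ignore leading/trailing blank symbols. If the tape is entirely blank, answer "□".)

Execution trace:
Initial: [t0]100110
Step 1: δ(t0, 1) = (t1, 0, L) → [t1]□000110
Step 2: δ(t1, □) = (tA, 1, R) → 1[tA]000110

The machine reaches the accept state tA and halts.

Final tape (ignoring leading/trailing blanks): 1000110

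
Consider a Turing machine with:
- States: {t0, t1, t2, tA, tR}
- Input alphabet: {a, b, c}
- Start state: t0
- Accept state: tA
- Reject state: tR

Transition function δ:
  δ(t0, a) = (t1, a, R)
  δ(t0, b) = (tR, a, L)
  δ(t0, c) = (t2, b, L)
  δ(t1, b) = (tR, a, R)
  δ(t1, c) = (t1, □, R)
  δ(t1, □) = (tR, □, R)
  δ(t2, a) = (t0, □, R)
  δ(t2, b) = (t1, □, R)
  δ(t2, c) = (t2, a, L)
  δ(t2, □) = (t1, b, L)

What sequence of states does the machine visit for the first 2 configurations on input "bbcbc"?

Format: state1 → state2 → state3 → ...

Execution trace:
Initial: [t0]bbcbc
Step 1: δ(t0, b) = (tR, a, L) → [tR]□abcbc

The machine reaches the reject state tR and halts.

State sequence: t0 → tR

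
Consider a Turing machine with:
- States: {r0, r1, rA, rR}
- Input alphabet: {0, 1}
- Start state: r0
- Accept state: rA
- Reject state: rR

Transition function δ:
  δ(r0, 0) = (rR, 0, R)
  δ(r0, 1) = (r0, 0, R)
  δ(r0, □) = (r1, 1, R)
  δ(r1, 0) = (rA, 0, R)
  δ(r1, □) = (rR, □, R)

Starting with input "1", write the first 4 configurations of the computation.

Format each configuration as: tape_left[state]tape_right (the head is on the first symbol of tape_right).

Transitions applied:
Step 1: δ(r0, 1) = (r0, 0, R)
Step 2: δ(r0, □) = (r1, 1, R)
Step 3: δ(r1, □) = (rR, □, R)

The first 4 configurations are:
[r0]1 ⊢ 0[r0]□ ⊢ 01[r1]□ ⊢ 01□[rR]□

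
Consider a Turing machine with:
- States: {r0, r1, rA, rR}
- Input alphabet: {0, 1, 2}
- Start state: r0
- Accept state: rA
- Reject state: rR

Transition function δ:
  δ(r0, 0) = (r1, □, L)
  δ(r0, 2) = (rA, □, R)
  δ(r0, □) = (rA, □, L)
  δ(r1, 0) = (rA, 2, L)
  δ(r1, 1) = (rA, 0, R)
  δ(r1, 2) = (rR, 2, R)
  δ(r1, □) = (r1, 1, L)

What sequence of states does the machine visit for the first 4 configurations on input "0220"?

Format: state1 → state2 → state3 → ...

Execution trace:
Initial: [r0]0220
Step 1: δ(r0, 0) = (r1, □, L) → [r1]□□220
Step 2: δ(r1, □) = (r1, 1, L) → [r1]□1□220
Step 3: δ(r1, □) = (r1, 1, L) → [r1]□11□220

State sequence: r0 → r1 → r1 → r1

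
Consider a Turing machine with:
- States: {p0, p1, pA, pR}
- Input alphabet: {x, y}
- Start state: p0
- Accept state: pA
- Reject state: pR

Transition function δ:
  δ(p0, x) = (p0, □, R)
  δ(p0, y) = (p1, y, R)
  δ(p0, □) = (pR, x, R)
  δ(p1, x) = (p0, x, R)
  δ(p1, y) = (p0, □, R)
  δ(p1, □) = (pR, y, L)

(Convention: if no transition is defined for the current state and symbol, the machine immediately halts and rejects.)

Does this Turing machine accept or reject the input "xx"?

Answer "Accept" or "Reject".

Execution trace:
Initial: [p0]xx
Step 1: δ(p0, x) = (p0, □, R) → □[p0]x
Step 2: δ(p0, x) = (p0, □, R) → □□[p0]□
Step 3: δ(p0, □) = (pR, x, R) → □□x[pR]□

The machine reaches the reject state pR and halts.

Answer: Reject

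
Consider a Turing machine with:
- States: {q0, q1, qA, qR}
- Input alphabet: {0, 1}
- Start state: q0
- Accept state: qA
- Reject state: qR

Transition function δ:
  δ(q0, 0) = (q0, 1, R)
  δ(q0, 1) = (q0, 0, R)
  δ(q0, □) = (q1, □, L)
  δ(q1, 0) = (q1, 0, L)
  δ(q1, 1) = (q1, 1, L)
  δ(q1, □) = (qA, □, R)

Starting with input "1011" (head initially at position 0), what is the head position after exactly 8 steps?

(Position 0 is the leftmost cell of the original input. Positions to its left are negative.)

Execution trace (head position shown):
Step 0: [q0]1011  (head at position 0)
Step 1: move right → 0[q0]011  (head at position 1)
Step 2: move right → 01[q0]11  (head at position 2)
Step 3: move right → 010[q0]1  (head at position 3)
Step 4: move right → 0100[q0]□  (head at position 4)
Step 5: move left → 010[q1]0□  (head at position 3)
Step 6: move left → 01[q1]00□  (head at position 2)
Step 7: move left → 0[q1]100□  (head at position 1)
Step 8: move left → [q1]0100□  (head at position 0)

After 8 steps, the head is at position 0.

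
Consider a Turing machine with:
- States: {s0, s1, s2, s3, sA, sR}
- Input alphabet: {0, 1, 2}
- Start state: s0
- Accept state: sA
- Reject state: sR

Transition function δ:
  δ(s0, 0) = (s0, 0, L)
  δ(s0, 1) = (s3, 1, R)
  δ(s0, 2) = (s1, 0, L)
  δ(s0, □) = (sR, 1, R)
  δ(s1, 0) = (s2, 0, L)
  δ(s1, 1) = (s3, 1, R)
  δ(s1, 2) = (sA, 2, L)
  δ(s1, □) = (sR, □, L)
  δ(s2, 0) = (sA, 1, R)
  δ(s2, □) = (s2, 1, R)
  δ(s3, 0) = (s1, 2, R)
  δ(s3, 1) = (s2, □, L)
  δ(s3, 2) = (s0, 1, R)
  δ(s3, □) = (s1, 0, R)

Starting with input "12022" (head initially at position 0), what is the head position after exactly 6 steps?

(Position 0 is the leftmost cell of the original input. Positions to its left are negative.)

Execution trace (head position shown):
Step 0: [s0]12022  (head at position 0)
Step 1: move right → 1[s3]2022  (head at position 1)
Step 2: move right → 11[s0]022  (head at position 2)
Step 3: move left → 1[s0]1022  (head at position 1)
Step 4: move right → 11[s3]022  (head at position 2)
Step 5: move right → 112[s1]22  (head at position 3)
Step 6: move left → 11[sA]222  (head at position 2)

After 6 steps, the head is at position 2.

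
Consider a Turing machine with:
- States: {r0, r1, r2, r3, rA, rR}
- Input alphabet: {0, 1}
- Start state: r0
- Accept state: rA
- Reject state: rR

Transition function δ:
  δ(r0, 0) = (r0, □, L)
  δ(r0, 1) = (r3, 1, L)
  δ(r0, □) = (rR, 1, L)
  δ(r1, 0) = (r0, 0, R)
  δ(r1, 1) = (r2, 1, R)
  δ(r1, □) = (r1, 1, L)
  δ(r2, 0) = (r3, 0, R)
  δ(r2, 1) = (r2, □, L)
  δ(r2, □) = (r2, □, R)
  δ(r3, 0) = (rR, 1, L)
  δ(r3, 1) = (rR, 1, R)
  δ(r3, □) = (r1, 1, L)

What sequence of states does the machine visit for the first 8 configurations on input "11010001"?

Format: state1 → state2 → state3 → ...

Execution trace:
Initial: [r0]11010001
Step 1: δ(r0, 1) = (r3, 1, L) → [r3]□11010001
Step 2: δ(r3, □) = (r1, 1, L) → [r1]□111010001
Step 3: δ(r1, □) = (r1, 1, L) → [r1]□1111010001
Step 4: δ(r1, □) = (r1, 1, L) → [r1]□11111010001
Step 5: δ(r1, □) = (r1, 1, L) → [r1]□111111010001
Step 6: δ(r1, □) = (r1, 1, L) → [r1]□1111111010001
Step 7: δ(r1, □) = (r1, 1, L) → [r1]□11111111010001

State sequence: r0 → r3 → r1 → r1 → r1 → r1 → r1 → r1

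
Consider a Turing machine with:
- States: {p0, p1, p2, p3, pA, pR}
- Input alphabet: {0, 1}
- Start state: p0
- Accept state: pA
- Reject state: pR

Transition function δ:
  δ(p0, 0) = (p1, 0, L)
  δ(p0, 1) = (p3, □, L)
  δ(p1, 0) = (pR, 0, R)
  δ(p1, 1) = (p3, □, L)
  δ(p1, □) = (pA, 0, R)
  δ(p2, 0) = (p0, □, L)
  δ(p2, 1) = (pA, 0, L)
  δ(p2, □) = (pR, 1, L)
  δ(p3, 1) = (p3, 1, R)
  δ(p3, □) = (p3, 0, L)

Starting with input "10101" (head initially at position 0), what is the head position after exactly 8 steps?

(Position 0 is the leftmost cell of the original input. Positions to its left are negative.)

Execution trace (head position shown):
Step 0: [p0]10101  (head at position 0)
Step 1: move left → [p3]□□0101  (head at position -1)
Step 2: move left → [p3]□0□0101  (head at position -2)
Step 3: move left → [p3]□00□0101  (head at position -3)
Step 4: move left → [p3]□000□0101  (head at position -4)
Step 5: move left → [p3]□0000□0101  (head at position -5)
Step 6: move left → [p3]□00000□0101  (head at position -6)
Step 7: move left → [p3]□000000□0101  (head at position -7)
Step 8: move left → [p3]□0000000□0101  (head at position -8)

After 8 steps, the head is at position -8.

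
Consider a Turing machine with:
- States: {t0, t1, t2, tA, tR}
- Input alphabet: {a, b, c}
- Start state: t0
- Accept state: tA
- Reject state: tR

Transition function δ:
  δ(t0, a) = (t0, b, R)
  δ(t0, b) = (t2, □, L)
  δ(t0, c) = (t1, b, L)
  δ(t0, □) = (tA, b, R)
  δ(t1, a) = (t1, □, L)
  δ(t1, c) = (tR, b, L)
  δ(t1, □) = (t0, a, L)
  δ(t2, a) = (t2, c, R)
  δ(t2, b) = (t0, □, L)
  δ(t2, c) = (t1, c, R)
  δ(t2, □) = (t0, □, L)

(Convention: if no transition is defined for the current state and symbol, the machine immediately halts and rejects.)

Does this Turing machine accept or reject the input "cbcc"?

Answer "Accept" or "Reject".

Execution trace:
Initial: [t0]cbcc
Step 1: δ(t0, c) = (t1, b, L) → [t1]□bbcc
Step 2: δ(t1, □) = (t0, a, L) → [t0]□abbcc
Step 3: δ(t0, □) = (tA, b, R) → b[tA]abbcc

The machine reaches the accept state tA and halts.

Answer: Accept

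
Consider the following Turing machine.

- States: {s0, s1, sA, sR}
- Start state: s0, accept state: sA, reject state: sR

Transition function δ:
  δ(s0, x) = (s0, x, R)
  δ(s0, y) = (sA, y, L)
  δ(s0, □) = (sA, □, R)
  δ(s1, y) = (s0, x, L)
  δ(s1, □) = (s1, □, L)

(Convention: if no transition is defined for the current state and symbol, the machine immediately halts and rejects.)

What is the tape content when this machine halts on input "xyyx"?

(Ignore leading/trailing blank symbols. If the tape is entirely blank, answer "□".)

Execution trace:
Initial: [s0]xyyx
Step 1: δ(s0, x) = (s0, x, R) → x[s0]yyx
Step 2: δ(s0, y) = (sA, y, L) → [sA]xyyx

The machine reaches the accept state sA and halts.

Final tape (ignoring leading/trailing blanks): xyyx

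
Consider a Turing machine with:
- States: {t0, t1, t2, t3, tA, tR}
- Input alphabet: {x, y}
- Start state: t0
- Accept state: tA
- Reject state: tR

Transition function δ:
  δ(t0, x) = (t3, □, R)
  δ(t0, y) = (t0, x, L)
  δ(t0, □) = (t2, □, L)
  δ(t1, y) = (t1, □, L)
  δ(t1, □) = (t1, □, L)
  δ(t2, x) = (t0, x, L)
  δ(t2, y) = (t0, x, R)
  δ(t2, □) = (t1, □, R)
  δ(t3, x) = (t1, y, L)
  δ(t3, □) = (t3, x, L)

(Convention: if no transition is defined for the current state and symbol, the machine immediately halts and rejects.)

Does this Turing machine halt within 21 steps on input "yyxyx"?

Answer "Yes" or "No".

Execution trace:
Initial: [t0]yyxyx
Step 1: δ(t0, y) = (t0, x, L) → [t0]□xyxyx
Step 2: δ(t0, □) = (t2, □, L) → [t2]□□xyxyx
Step 3: δ(t2, □) = (t1, □, R) → □[t1]□xyxyx
Step 4: δ(t1, □) = (t1, □, L) → [t1]□□xyxyx
Step 5: δ(t1, □) = (t1, □, L) → [t1]□□□xyxyx
Step 6: δ(t1, □) = (t1, □, L) → [t1]□□□□xyxyx
Step 7: δ(t1, □) = (t1, □, L) → [t1]□□□□□xyxyx
Step 8: δ(t1, □) = (t1, □, L) → [t1]□□□□□□xyxyx
Step 9: δ(t1, □) = (t1, □, L) → [t1]□□□□□□□xyxyx
Step 10: δ(t1, □) = (t1, □, L) → [t1]□□□□□□□□xyxyx
Step 11: δ(t1, □) = (t1, □, L) → [t1]□□□□□□□□□xyxyx
Step 12: δ(t1, □) = (t1, □, L) → [t1]□□□□□□□□□□xyxyx
Step 13: δ(t1, □) = (t1, □, L) → [t1]□□□□□□□□□□□xyxyx
Step 14: δ(t1, □) = (t1, □, L) → [t1]□□□□□□□□□□□□xyxyx
Step 15: δ(t1, □) = (t1, □, L) → [t1]□□□□□□□□□□□□□xyxyx
Step 16: δ(t1, □) = (t1, □, L) → [t1]□□□□□□□□□□□□□□xyxyx
Step 17: δ(t1, □) = (t1, □, L) → [t1]□□□□□□□□□□□□□□□xyxyx
Step 18: δ(t1, □) = (t1, □, L) → [t1]□□□□□□□□□□□□□□□□xyxyx
Step 19: δ(t1, □) = (t1, □, L) → [t1]□□□□□□□□□□□□□□□□□xyxyx
Step 20: δ(t1, □) = (t1, □, L) → [t1]□□□□□□□□□□□□□□□□□□xyxyx
Step 21: δ(t1, □) = (t1, □, L) → [t1]□□□□□□□□□□□□□□□□□□□xyxyx

The machine has not reached a halting state after 21 steps.
The machine did not halt within the 21-step bound.

Answer: No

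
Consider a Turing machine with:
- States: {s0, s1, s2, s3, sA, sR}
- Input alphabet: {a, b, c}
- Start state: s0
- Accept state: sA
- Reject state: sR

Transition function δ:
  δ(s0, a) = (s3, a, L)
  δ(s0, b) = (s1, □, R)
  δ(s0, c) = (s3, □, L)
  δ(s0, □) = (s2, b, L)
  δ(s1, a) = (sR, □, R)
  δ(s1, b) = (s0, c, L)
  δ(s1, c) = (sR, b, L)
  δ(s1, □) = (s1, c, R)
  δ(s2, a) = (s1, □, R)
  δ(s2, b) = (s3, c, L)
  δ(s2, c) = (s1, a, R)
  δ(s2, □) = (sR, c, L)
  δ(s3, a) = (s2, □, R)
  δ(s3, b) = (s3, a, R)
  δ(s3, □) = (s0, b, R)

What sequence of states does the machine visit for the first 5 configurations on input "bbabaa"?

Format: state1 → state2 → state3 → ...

Execution trace:
Initial: [s0]bbabaa
Step 1: δ(s0, b) = (s1, □, R) → □[s1]babaa
Step 2: δ(s1, b) = (s0, c, L) → [s0]□cabaa
Step 3: δ(s0, □) = (s2, b, L) → [s2]□bcabaa
Step 4: δ(s2, □) = (sR, c, L) → [sR]□cbcabaa

The machine reaches the reject state sR and halts.

State sequence: s0 → s1 → s0 → s2 → sR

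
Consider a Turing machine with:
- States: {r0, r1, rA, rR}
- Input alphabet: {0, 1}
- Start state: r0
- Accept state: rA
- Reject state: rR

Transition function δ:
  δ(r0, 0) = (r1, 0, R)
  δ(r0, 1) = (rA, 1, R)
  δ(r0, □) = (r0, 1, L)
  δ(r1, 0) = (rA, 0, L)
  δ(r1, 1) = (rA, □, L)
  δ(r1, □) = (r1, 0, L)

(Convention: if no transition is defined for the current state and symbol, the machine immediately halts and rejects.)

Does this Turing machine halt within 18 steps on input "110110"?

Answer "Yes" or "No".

Execution trace:
Initial: [r0]110110
Step 1: δ(r0, 1) = (rA, 1, R) → 1[rA]10110

The machine reaches the accept state rA and halts.
The machine halted after 1 step (within the 18-step bound).

Answer: Yes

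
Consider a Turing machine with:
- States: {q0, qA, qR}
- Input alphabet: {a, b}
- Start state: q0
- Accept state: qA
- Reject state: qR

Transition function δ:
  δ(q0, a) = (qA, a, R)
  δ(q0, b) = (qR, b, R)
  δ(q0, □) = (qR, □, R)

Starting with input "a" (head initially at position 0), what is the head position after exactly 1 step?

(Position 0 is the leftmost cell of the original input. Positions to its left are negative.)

Execution trace (head position shown):
Step 0: [q0]a  (head at position 0)
Step 1: move right → a[qA]□  (head at position 1)

After 1 step, the head is at position 1.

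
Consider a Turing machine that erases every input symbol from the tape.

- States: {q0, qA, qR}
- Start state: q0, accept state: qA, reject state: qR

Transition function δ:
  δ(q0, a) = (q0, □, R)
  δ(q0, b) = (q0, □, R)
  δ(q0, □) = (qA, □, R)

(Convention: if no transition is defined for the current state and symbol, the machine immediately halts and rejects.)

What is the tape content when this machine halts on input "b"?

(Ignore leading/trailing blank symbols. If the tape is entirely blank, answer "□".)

Execution trace:
Initial: [q0]b
Step 1: δ(q0, b) = (q0, □, R) → □[q0]□
Step 2: δ(q0, □) = (qA, □, R) → □□[qA]□

The machine reaches the accept state qA and halts.

Final tape (ignoring leading/trailing blanks): □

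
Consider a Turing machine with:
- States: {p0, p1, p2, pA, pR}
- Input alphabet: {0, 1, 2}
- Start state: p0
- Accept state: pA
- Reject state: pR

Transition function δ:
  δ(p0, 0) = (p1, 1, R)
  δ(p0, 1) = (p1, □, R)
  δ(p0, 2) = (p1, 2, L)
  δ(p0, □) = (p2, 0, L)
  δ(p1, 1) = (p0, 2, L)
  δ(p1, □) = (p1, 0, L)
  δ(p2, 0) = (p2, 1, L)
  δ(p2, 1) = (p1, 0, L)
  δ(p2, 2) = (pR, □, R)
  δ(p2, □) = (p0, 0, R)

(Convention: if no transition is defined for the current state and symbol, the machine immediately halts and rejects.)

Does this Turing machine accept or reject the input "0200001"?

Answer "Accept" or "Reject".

Execution trace:
Initial: [p0]0200001
Step 1: δ(p0, 0) = (p1, 1, R) → 1[p1]200001

No transition is defined for δ(p1, 2). By convention the machine halts and rejects.

Answer: Reject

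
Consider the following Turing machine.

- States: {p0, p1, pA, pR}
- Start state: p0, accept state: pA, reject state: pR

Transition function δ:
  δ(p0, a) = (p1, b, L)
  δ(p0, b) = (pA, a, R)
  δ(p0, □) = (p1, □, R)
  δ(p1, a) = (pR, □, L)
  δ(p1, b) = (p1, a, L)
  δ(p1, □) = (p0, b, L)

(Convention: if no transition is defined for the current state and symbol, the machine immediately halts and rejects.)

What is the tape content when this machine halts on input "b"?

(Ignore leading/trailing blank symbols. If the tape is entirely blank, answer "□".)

Execution trace:
Initial: [p0]b
Step 1: δ(p0, b) = (pA, a, R) → a[pA]□

The machine reaches the accept state pA and halts.

Final tape (ignoring leading/trailing blanks): a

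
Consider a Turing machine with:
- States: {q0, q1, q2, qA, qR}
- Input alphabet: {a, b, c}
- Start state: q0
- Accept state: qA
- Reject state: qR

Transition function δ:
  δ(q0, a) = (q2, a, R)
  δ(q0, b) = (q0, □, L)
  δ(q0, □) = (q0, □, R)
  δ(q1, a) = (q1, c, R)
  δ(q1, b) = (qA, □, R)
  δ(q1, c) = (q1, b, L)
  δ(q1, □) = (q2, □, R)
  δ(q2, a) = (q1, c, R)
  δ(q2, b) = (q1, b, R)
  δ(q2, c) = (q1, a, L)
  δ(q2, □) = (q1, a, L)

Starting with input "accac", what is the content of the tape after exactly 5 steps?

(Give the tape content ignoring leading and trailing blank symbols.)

Execution trace:
Initial: [q0]accac
Step 1: δ(q0, a) = (q2, a, R) → a[q2]ccac
Step 2: δ(q2, c) = (q1, a, L) → [q1]aacac
Step 3: δ(q1, a) = (q1, c, R) → c[q1]acac
Step 4: δ(q1, a) = (q1, c, R) → cc[q1]cac
Step 5: δ(q1, c) = (q1, b, L) → c[q1]cbac

After 5 steps, the tape (ignoring leading/trailing blanks) is: ccbac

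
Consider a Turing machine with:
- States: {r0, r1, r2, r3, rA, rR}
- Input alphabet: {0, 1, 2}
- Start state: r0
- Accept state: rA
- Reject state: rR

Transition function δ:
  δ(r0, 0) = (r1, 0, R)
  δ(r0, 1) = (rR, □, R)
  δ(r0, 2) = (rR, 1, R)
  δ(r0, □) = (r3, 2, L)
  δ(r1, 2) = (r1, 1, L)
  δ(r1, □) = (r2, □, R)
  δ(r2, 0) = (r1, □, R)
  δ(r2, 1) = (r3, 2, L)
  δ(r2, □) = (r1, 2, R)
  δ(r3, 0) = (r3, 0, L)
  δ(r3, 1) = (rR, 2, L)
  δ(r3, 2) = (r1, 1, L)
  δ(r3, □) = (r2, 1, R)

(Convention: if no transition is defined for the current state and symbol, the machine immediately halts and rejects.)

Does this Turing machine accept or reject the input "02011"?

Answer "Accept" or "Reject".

Execution trace:
Initial: [r0]02011
Step 1: δ(r0, 0) = (r1, 0, R) → 0[r1]2011
Step 2: δ(r1, 2) = (r1, 1, L) → [r1]01011

No transition is defined for δ(r1, 0). By convention the machine halts and rejects.

Answer: Reject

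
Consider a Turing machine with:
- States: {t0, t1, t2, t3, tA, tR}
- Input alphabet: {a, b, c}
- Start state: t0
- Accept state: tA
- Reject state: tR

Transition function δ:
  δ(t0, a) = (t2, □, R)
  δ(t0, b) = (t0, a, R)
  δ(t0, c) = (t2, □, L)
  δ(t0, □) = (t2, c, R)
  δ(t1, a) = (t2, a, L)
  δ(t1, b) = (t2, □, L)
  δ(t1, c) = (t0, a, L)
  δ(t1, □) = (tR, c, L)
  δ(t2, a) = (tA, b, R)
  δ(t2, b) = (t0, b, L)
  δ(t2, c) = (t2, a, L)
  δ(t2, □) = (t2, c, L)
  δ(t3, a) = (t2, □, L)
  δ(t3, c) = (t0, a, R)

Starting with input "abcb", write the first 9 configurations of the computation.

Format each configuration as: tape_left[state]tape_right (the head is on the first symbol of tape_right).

Transitions applied:
Step 1: δ(t0, a) = (t2, □, R)
Step 2: δ(t2, b) = (t0, b, L)
Step 3: δ(t0, □) = (t2, c, R)
Step 4: δ(t2, b) = (t0, b, L)
Step 5: δ(t0, c) = (t2, □, L)
Step 6: δ(t2, □) = (t2, c, L)
Step 7: δ(t2, □) = (t2, c, L)
Step 8: δ(t2, □) = (t2, c, L)

The first 9 configurations are:
[t0]abcb ⊢ □[t2]bcb ⊢ [t0]□bcb ⊢ c[t2]bcb ⊢ [t0]cbcb ⊢ [t2]□□bcb ⊢ [t2]□c□bcb ⊢ [t2]□cc□bcb ⊢ [t2]□ccc□bcb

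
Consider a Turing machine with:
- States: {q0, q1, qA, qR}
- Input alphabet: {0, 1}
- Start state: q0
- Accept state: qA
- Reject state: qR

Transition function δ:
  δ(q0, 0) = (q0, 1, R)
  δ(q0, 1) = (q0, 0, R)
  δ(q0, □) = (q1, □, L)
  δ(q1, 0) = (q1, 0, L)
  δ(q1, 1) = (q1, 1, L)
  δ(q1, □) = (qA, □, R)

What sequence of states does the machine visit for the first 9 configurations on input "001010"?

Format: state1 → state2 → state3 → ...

Execution trace:
Initial: [q0]001010
Step 1: δ(q0, 0) = (q0, 1, R) → 1[q0]01010
Step 2: δ(q0, 0) = (q0, 1, R) → 11[q0]1010
Step 3: δ(q0, 1) = (q0, 0, R) → 110[q0]010
Step 4: δ(q0, 0) = (q0, 1, R) → 1101[q0]10
Step 5: δ(q0, 1) = (q0, 0, R) → 11010[q0]0
Step 6: δ(q0, 0) = (q0, 1, R) → 110101[q0]□
Step 7: δ(q0, □) = (q1, □, L) → 11010[q1]1□
Step 8: δ(q1, 1) = (q1, 1, L) → 1101[q1]01□

State sequence: q0 → q0 → q0 → q0 → q0 → q0 → q0 → q1 → q1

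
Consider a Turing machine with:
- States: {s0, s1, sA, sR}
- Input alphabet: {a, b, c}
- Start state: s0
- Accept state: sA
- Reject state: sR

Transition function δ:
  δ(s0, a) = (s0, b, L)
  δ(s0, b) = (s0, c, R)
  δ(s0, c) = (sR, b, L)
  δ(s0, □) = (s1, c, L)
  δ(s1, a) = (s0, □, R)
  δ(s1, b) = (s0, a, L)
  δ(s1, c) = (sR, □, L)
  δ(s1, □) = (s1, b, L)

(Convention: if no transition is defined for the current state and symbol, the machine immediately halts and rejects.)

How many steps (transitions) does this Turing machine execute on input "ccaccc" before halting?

Execution trace:
Initial: [s0]ccaccc
Step 1: δ(s0, c) = (sR, b, L) → [sR]□bcaccc

The machine reaches the reject state sR and halts.

The machine executed 1 step before halting.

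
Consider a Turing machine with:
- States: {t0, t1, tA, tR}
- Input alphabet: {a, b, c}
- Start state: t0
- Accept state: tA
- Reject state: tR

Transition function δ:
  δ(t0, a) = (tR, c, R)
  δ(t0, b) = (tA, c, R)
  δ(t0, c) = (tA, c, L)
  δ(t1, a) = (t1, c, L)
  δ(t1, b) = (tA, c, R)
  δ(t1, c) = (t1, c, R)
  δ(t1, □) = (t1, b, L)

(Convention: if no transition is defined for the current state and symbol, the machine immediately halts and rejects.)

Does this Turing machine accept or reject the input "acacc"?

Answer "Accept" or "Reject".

Execution trace:
Initial: [t0]acacc
Step 1: δ(t0, a) = (tR, c, R) → c[tR]cacc

The machine reaches the reject state tR and halts.

Answer: Reject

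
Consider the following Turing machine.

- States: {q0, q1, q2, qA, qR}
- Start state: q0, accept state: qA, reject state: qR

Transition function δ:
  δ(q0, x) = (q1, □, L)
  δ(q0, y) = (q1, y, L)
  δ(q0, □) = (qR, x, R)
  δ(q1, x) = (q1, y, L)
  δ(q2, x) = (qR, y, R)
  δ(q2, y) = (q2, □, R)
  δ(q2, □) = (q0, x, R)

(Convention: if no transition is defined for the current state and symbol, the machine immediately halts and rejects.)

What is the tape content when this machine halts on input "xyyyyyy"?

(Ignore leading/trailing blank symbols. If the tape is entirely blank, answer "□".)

Execution trace:
Initial: [q0]xyyyyyy
Step 1: δ(q0, x) = (q1, □, L) → [q1]□□yyyyyy

No transition is defined for δ(q1, □). By convention the machine halts and rejects.

Final tape (ignoring leading/trailing blanks): yyyyyy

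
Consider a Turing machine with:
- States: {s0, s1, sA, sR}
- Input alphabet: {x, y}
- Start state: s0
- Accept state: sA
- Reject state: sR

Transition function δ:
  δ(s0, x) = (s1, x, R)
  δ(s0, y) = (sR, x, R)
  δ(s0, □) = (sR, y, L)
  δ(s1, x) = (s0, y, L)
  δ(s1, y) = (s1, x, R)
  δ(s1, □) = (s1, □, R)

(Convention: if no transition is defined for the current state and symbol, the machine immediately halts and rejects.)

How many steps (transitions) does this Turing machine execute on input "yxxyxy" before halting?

Execution trace:
Initial: [s0]yxxyxy
Step 1: δ(s0, y) = (sR, x, R) → x[sR]xxyxy

The machine reaches the reject state sR and halts.

The machine executed 1 step before halting.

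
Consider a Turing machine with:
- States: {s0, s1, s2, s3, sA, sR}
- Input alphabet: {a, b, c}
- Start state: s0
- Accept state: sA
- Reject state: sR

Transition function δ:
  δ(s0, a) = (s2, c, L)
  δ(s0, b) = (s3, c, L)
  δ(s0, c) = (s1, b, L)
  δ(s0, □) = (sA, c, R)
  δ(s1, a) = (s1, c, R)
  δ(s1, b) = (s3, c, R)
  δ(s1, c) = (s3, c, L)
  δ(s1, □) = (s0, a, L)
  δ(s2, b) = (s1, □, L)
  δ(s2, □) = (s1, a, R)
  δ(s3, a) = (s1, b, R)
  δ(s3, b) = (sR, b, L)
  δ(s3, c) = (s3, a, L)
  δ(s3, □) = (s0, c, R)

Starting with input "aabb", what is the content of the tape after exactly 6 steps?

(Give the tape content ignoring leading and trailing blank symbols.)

Execution trace:
Initial: [s0]aabb
Step 1: δ(s0, a) = (s2, c, L) → [s2]□cabb
Step 2: δ(s2, □) = (s1, a, R) → a[s1]cabb
Step 3: δ(s1, c) = (s3, c, L) → [s3]acabb
Step 4: δ(s3, a) = (s1, b, R) → b[s1]cabb
Step 5: δ(s1, c) = (s3, c, L) → [s3]bcabb
Step 6: δ(s3, b) = (sR, b, L) → [sR]□bcabb

The machine reaches the reject state sR and halts.

After 6 steps, the tape (ignoring leading/trailing blanks) is: bcabb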